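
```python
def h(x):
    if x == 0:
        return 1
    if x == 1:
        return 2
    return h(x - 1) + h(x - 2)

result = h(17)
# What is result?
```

Build up from base cases: h(0)=1, h(1)=2, h(2)=3, h(3)=5, h(4)=8, h(5)=13, h(6)=21, ..., h(17)=4181

Answer: 4181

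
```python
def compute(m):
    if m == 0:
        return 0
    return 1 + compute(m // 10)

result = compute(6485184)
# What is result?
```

Count of digits of 6485184: 7

Answer: 7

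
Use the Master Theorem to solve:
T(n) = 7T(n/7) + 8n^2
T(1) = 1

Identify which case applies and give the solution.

a=7, b=7, f(n)=8n^2. log_7(7) = 1. Since c=2 > 1 and the regularity condition holds (7(n/7)^2 = (7/7^2)n^2 with 7/7^2 < 1), Case 3 applies: T(n) = Θ(f(n)) = O(n^2).

Answer: O(n^2) - Case 3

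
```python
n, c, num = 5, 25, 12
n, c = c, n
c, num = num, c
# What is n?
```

Trace:
`n, c, num = 5, 25, 12` → n = 5; c = 25; num = 12
`n, c = c, n` → n = 25; c = 5
`c, num = num, c` → c = 12; num = 5
So n = 25

Answer: 25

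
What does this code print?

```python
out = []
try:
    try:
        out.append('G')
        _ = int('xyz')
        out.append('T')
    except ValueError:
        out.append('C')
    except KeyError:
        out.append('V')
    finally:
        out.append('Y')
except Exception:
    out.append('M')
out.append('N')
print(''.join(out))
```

Execution trace: 'G' (inner try body) → 'C' (inner except ValueError) → 'Y' (inner finally) → 'N' (after the try/except). Output: GCYN

Answer: GCYN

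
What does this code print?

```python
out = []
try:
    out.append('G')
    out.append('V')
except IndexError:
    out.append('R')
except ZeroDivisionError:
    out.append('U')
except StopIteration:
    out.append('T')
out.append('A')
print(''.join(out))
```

Execution trace: 'G' (try body) → 'V' (try body, no exception) → 'A' (after the try/except). Output: GVA

Answer: GVA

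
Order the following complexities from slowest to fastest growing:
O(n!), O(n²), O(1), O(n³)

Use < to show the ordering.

Ordered by growth rate: O(1) < O(n²) < O(n³) < O(n!)

Answer: O(1) < O(n²) < O(n³) < O(n!)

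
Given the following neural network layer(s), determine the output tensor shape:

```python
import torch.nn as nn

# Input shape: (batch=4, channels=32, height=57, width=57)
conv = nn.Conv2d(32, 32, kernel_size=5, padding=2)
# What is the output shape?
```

Input: (4, 32, 57, 57) -> Output: (4, 32, 57, 57)

Answer: (4, 32, 57, 57)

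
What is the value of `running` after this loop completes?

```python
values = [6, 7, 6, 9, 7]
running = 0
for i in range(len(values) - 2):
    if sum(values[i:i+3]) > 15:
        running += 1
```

Count windows with sum > 15
`running` takes the values: 0 → 1 → 2 → 3

Answer: 3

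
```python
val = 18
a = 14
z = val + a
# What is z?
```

Trace:
`val = 18` → val = 18
`a = 14` → a = 14
`z = val + a` → z = 32
So z = 32

Answer: 32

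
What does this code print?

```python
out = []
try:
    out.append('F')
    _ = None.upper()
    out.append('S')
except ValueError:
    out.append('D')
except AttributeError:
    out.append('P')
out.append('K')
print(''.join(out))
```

Execution trace: 'F' (try body) → 'P' (except AttributeError) → 'K' (after the try/except). Output: FPK

Answer: FPK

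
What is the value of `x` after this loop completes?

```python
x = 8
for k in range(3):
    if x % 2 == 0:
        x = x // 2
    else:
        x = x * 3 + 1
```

Collatz-style transformation from 8
`x` takes the values: 8 → 4 → 2 → 1

Answer: 1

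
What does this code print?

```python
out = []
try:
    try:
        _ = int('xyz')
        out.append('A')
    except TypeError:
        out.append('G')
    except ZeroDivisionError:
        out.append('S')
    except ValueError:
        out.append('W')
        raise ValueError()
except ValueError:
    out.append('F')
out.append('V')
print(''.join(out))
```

Execution trace: 'W' (inner except ValueError) → 'F' (outer except ValueError) → 'V' (after the try/except). Output: WFV

Answer: WFV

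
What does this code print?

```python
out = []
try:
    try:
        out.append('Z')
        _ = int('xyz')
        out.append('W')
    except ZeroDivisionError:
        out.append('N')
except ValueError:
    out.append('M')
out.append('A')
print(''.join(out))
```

Execution trace: 'Z' (try body) → 'M' (outer except ValueError) → 'A' (after the try/except). Output: ZMA

Answer: ZMA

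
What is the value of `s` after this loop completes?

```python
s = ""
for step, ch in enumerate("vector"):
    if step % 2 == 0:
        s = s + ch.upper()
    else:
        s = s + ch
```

Uppercase even positions in 'vector'
`s` takes the values: "" → "V" → "Ve" → "VeC" → "VeCt" → "VeCtO" → "VeCtOr"

Answer: "VeCtOr"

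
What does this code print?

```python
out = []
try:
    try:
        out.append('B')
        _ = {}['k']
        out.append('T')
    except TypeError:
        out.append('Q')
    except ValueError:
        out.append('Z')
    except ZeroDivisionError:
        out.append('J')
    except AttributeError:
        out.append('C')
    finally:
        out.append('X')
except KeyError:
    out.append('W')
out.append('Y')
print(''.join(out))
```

Execution trace: 'B' (try body) → 'X' (finally) → 'W' (outer except KeyError) → 'Y' (after the try/except). Output: BXWY

Answer: BXWY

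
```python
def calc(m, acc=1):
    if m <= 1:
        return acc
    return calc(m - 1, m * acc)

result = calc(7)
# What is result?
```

Accumulator trace (n, acc): (7, 1) -> (6, 7) -> (5, 42) -> (4, 210) -> (3, 840) -> (2, 2520) -> (1, 5040) -> return 5040

Answer: 5040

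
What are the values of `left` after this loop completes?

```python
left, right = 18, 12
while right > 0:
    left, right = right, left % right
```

GCD of 18 and 12
`left` takes the values: 18 → 12 → 6

Answer: 6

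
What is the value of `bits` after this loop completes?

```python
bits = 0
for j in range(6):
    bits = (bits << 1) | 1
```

Build 6 consecutive 1-bits: 0b111111
`bits` takes the values: 0 → 1 → 3 → 7 → 15 → 31 → 63

Answer: 63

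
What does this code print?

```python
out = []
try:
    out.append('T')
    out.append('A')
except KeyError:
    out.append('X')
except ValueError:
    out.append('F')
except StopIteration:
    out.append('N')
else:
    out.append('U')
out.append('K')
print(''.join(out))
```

Execution trace: 'T' (try body) → 'A' (try body, no exception) → 'U' (else) → 'K' (after the try/except). Output: TAUK

Answer: TAUK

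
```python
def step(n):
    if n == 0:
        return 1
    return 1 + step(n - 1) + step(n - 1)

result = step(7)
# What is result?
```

step(n) = 1 + 2·step(n-1), step(0)=1. Closed form: (1+1)·2^7 - 1 = 255.

Answer: 255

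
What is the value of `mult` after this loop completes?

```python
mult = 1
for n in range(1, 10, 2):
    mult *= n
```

Product of 1, 3, 5, ... up to 9
`mult` takes the values: 1 → 3 → 15 → 105 → 945

Answer: 945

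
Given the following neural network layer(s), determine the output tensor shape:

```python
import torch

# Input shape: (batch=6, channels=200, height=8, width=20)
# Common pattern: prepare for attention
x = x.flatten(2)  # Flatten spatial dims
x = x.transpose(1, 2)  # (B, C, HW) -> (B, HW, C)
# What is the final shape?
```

Input: (6, 200, 8, 20) -> after flatten(2): (6, 200, 160) -> Output: (6, 160, 200)

Answer: (6, 160, 200)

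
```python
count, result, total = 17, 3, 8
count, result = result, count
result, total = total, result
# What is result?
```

Trace:
`count, result, total = 17, 3, 8` → count = 17; result = 3; total = 8
`count, result = result, count` → count = 3; result = 17
`result, total = total, result` → result = 8; total = 17
So result = 8

Answer: 8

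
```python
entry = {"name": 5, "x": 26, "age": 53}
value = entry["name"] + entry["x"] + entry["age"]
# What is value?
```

Trace:
`entry = {"name": 5, "x": 26, "age": 53}` → entry = {'name': 5, 'x': 26, 'age': 53}
`value = entry["name"] + entry["x"] + entry["age"]` → value = 84
So value = 84

Answer: 84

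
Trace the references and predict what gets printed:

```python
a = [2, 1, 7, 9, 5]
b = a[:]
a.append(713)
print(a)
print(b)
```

Key concept: slice [:] creates copy.
Step by step:
`a = [2, 1, 7, 9, 5]` → a = [2, 1, 7, 9, 5]
`b = a[:]` → b = [2, 1, 7, 9, 5]
`a.append(713)` → a = [2, 1, 7, 9, 5, 713]
`print(a)` → prints [2, 1, 7, 9, 5, 713]
`print(b)` → prints [2, 1, 7, 9, 5]

Answer:
[2, 1, 7, 9, 5, 713]
[2, 1, 7, 9, 5]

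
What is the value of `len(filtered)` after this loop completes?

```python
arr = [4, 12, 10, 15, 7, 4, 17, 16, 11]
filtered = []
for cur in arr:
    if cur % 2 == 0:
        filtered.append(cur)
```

Count even numbers in [4, 12, 10, 15, 7, 4, 17, 16, 11]
`filtered` takes the values: [] → [4] → [4, 12] → [4, 12, 10] → [4, 12, 10, 4] → [4, 12, 10, 4, 16]
So `len(filtered)` = 5

Answer: 5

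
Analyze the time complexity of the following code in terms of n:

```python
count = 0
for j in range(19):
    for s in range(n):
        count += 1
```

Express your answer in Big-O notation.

Each loop level contributes: 1 × n. Multiplying the contributions gives O(n).

Answer: O(n)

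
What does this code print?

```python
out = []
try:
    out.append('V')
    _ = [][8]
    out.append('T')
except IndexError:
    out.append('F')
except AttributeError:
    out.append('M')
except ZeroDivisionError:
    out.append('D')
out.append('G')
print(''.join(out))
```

Execution trace: 'V' (try body) → 'F' (except IndexError) → 'G' (after the try/except). Output: VFG

Answer: VFG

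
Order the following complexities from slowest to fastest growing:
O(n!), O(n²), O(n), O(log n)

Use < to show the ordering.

Ordered by growth rate: O(log n) < O(n) < O(n²) < O(n!)

Answer: O(log n) < O(n) < O(n²) < O(n!)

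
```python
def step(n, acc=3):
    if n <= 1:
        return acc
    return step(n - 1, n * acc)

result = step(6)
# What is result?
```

Accumulator trace (n, acc): (6, 3) -> (5, 18) -> (4, 90) -> (3, 360) -> (2, 1080) -> (1, 2160) -> return 2160

Answer: 2160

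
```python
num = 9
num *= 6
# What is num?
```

Trace:
`num = 9` → num = 9
`num *= 6` → num = 54
So num = 54

Answer: 54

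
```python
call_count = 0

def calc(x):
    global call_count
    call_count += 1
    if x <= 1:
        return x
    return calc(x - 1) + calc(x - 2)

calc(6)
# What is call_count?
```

Calls(x) = 1 + Calls(x-1) + Calls(x-2); Calls(0)=Calls(1)=1. For x=6 this gives 25.

Answer: 25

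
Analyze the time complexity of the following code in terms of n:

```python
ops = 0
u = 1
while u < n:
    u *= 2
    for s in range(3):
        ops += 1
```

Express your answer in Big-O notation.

Each loop level contributes: log n × 1. Multiplying the contributions gives O(log n).

Answer: O(log n)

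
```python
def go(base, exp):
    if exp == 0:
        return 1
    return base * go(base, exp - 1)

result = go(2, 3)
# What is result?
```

go(2, 3) = 2 * 2 * 2 = 8

Answer: 8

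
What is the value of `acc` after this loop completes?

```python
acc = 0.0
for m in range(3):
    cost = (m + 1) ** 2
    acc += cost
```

Sum of squared losses 1² + 2² + ... + 3²
`acc` takes the values: 0.0 → 1.0 → 5.0 → 14.0

Answer: 14.0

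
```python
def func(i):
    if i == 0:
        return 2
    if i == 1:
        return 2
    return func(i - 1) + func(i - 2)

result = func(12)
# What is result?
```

Build up from base cases: func(0)=2, func(1)=2, func(2)=4, func(3)=6, func(4)=10, func(5)=16, func(6)=26, ..., func(12)=466

Answer: 466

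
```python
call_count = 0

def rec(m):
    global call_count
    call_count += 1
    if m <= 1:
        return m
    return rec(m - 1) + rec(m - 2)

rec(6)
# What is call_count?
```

Calls(m) = 1 + Calls(m-1) + Calls(m-2); Calls(0)=Calls(1)=1. For m=6 this gives 25.

Answer: 25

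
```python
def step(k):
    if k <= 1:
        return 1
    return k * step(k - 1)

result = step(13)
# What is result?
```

step(13) = 13 * 12 * 11 * 10 * 9 * 8 * 7 * 6 * 5 * 4 * 3 * 2 * 1 = 6227020800

Answer: 6227020800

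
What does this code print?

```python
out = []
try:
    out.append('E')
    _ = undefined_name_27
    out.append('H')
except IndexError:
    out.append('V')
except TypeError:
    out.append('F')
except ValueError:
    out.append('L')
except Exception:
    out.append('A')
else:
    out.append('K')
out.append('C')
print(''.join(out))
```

Execution trace: 'E' (try body) → 'A' (except Exception) → 'C' (after the try/except). Output: EAC

Answer: EAC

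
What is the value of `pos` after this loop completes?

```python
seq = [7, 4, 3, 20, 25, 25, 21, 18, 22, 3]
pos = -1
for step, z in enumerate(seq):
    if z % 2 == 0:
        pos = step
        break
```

First even number index in [7, 4, 3, 20, 25, 25, 21, 18, 22, 3]
`pos` takes the values: -1 → 1

Answer: 1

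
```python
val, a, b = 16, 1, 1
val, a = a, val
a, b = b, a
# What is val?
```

Trace:
`val, a, b = 16, 1, 1` → val = 16; a = 1; b = 1
`val, a = a, val` → val = 1; a = 16
`a, b = b, a` → a = 1; b = 16
So val = 1

Answer: 1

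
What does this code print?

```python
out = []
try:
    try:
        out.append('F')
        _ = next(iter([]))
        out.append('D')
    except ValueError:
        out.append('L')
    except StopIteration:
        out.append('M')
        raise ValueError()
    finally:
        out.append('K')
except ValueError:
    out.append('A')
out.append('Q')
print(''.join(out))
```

Execution trace: 'F' (try body) → 'M' (except StopIteration) → 'K' (finally) → 'A' (outer except ValueError) → 'Q' (after the try/except). Output: FMKAQ

Answer: FMKAQ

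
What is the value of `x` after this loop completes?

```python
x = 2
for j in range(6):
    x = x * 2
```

Multiply by 2, 6 times: 2 * 2^6 = 128
`x` takes the values: 2 → 4 → 8 → 16 → 32 → 64 → 128

Answer: 128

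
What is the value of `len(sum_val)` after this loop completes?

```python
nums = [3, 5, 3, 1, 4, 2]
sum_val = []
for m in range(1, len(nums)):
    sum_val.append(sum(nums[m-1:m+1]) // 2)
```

Number of 2-element averages
`sum_val` takes the values: [] → [4] → [4, 4] → [4, 4, 2] → [4, 4, 2, 2] → [4, 4, 2, 2, 3]
So `len(sum_val)` = 5

Answer: 5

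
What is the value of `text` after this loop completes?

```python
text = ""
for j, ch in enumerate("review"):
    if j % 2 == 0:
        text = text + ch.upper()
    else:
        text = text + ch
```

Uppercase even positions in 'review'
`text` takes the values: "" → "R" → "Re" → "ReV" → "ReVi" → "ReViE" → "ReViEw"

Answer: "ReViEw"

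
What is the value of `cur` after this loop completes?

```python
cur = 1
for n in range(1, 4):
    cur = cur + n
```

Start at 1, add 1 through 3
`cur` takes the values: 1 → 2 → 4 → 7

Answer: 7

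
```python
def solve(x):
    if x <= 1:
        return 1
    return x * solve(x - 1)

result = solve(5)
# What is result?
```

solve(5) = 5 * 4 * 3 * 2 * 1 = 120

Answer: 120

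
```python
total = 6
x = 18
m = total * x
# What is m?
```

Trace:
`total = 6` → total = 6
`x = 18` → x = 18
`m = total * x` → m = 108
So m = 108

Answer: 108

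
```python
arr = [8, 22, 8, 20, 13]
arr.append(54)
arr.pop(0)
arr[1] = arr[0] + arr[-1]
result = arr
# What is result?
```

Trace:
`arr = [8, 22, 8, 20, 13]` → arr = [8, 22, 8, 20, 13]
`arr.append(54)` → arr = [8, 22, 8, 20, 13, 54]
`arr.pop(0)` → arr = [22, 8, 20, 13, 54]
`arr[1] = arr[0] + arr[-1]` → arr = [22, 76, 20, 13, 54]
`result = arr` → result = [22, 76, 20, 13, 54]
So result = [22, 76, 20, 13, 54]

Answer: [22, 76, 20, 13, 54]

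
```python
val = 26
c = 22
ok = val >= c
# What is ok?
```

Trace:
`val = 26` → val = 26
`c = 22` → c = 22
`ok = val >= c` → ok = True
So ok = True

Answer: True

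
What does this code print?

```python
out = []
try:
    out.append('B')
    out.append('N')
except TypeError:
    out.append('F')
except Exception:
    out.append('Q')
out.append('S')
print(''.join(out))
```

Execution trace: 'B' (try body) → 'N' (try body, no exception) → 'S' (after the try/except). Output: BNS

Answer: BNS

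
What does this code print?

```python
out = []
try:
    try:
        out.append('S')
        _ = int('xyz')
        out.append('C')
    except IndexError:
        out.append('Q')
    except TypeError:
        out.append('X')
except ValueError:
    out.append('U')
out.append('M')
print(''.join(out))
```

Execution trace: 'S' (inner try body) → 'U' (outer except ValueError) → 'M' (after the try/except). Output: SUM

Answer: SUM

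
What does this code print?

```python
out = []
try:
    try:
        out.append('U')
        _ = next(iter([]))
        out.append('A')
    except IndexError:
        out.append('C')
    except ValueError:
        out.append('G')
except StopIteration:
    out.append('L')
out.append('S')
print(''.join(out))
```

Execution trace: 'U' (try body) → 'L' (outer except StopIteration) → 'S' (after the try/except). Output: ULS

Answer: ULS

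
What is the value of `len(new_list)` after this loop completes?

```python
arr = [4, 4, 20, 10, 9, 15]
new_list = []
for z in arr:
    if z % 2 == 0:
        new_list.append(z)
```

Count even numbers in [4, 4, 20, 10, 9, 15]
`new_list` takes the values: [] → [4] → [4, 4] → [4, 4, 20] → [4, 4, 20, 10]
So `len(new_list)` = 4

Answer: 4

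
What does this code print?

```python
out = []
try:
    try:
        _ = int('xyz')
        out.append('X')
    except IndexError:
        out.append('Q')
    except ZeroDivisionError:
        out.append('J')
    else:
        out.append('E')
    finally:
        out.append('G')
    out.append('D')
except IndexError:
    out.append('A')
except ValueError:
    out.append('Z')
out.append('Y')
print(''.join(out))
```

Execution trace: 'G' (inner finally) → 'Z' (except ValueError) → 'Y' (after the try/except). Output: GZY

Answer: GZY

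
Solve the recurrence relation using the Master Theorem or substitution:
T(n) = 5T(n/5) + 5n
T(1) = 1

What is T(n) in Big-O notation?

By Master Theorem: a=5, b=5, f(n)=5n. Since log_5(5) = 1 and f(n) = Θ(n^1), Case 2 applies. T(n) = O(n log n).

Answer: O(n log n)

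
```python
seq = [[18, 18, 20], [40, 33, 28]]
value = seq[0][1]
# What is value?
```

Trace:
`seq = [[18, 18, 20], [40, 33, 28]]` → seq = [[18, 18, 20], [40, 33, 28]]
`value = seq[0][1]` → value = 18
So value = 18

Answer: 18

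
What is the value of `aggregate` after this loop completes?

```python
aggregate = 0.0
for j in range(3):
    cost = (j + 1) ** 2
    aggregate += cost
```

Sum of squared losses 1² + 2² + ... + 3²
`aggregate` takes the values: 0.0 → 1.0 → 5.0 → 14.0

Answer: 14.0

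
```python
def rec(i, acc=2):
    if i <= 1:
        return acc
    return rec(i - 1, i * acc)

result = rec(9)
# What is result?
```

Accumulator trace (n, acc): (9, 2) -> (8, 18) -> (7, 144) -> (6, 1008) -> (5, 6048) -> (4, 30240) -> (3, 120960) -> (2, 362880) -> (1, 725760) -> return 725760

Answer: 725760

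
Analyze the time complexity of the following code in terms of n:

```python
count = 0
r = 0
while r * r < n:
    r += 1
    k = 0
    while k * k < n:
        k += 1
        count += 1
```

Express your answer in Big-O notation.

Each loop level contributes: √n × √n. Multiplying the contributions gives O(n).

Answer: O(n)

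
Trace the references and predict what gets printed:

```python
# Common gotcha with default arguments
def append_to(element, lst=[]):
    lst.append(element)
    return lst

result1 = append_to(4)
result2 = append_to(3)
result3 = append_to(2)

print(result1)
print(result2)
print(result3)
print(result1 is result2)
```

Key concept: mutable default argument gotcha.
Step by step:
`result1 = append_to(4)` → result1 = [4]
`result2 = append_to(3)` → result1 = [4, 3] (same object as result2); result2 = [4, 3] (same object as result1)
`result3 = append_to(2)` → result1 = [4, 3, 2] (same object as result2, result3); result2 = [4, 3, 2] (same object as result1, result3); result3 = [4, 3, 2] (same object as result1, result2)
`print(result1)` → prints [4, 3, 2]
`print(result2)` → prints [4, 3, 2]
`print(result3)` → prints [4, 3, 2]
`print(result1 is result2)` → prints True

Answer:
[4, 3, 2]
[4, 3, 2]
[4, 3, 2]
True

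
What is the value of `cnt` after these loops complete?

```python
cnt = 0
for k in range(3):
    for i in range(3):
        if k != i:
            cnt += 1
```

3² - 3 (exclude diagonal)
`cnt` takes the values: 0 → 1 → 2 → 3 → 4 → 5 → 6

Answer: 6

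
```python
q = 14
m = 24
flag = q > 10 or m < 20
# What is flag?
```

Trace:
`q = 14` → q = 14
`m = 24` → m = 24
`flag = q > 10 or m < 20` → flag = True
So flag = True

Answer: True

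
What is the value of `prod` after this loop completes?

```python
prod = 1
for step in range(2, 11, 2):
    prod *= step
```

Product of even numbers 2 to 10
`prod` takes the values: 1 → 2 → 8 → 48 → 384 → 3840

Answer: 3840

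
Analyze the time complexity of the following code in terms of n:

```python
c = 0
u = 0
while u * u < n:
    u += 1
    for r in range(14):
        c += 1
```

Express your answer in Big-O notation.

Each loop level contributes: √n × 1. Multiplying the contributions gives O(√n).

Answer: O(√n)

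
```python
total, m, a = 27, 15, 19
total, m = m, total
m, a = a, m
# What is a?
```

Trace:
`total, m, a = 27, 15, 19` → total = 27; m = 15; a = 19
`total, m = m, total` → total = 15; m = 27
`m, a = a, m` → m = 19; a = 27
So a = 27

Answer: 27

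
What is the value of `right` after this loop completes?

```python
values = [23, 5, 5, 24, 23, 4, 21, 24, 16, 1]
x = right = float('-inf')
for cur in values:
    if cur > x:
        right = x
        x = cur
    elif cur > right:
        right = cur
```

Second largest (with repeats) in [23, 5, 5, 24, 23, 4, 21, 24, 16, 1]
`right` takes the values: -inf → 5 → 23 → 24

Answer: 24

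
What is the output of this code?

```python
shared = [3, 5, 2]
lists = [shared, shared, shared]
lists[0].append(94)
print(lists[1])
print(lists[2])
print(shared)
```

Key concept: list of same reference.
Step by step:
`shared = [3, 5, 2]` → shared = [3, 5, 2]
`lists = [shared, shared, shared]` → lists = [[3, 5, 2], [3, 5, 2], [3, 5, 2]]
`lists[0].append(94)` → shared = [3, 5, 2, 94]; lists = [[3, 5, 2, 94], [3, 5, 2, 94], [3, 5, 2, 94]]
`print(lists[1])` → prints [3, 5, 2, 94]
`print(lists[2])` → prints [3, 5, 2, 94]
`print(shared)` → prints [3, 5, 2, 94]

Answer:
[3, 5, 2, 94]
[3, 5, 2, 94]
[3, 5, 2, 94]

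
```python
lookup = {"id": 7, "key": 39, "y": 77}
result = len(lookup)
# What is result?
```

Trace:
`lookup = {"id": 7, "key": 39, "y": 77}` → lookup = {'id': 7, 'key': 39, 'y': 77}
`result = len(lookup)` → result = 3
So result = 3

Answer: 3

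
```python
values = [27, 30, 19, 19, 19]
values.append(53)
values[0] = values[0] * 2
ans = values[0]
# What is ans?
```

Trace:
`values = [27, 30, 19, 19, 19]` → values = [27, 30, 19, 19, 19]
`values.append(53)` → values = [27, 30, 19, 19, 19, 53]
`values[0] = values[0] * 2` → values = [54, 30, 19, 19, 19, 53]
`ans = values[0]` → ans = 54
So ans = 54

Answer: 54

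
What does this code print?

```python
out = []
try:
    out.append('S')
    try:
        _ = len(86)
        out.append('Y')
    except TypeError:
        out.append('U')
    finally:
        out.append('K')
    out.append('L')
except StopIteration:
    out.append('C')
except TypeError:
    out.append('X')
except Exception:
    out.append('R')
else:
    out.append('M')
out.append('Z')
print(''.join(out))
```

Execution trace: 'S' (try body) → 'U' (inner except TypeError) → 'K' (inner finally) → 'L' (try body, no exception) → 'M' (else) → 'Z' (after the try/except). Output: SUKLMZ

Answer: SUKLMZ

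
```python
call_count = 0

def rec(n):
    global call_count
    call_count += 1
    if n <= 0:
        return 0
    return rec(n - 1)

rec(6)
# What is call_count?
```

Linear recursion stepping by 1: 7 calls from n=6 down to ≤0.

Answer: 7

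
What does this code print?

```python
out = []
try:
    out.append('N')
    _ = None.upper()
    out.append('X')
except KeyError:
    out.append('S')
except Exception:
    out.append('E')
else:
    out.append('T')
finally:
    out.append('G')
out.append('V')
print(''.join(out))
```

Execution trace: 'N' (try body) → 'E' (except Exception) → 'G' (finally) → 'V' (after the try/except). Output: NEGV

Answer: NEGV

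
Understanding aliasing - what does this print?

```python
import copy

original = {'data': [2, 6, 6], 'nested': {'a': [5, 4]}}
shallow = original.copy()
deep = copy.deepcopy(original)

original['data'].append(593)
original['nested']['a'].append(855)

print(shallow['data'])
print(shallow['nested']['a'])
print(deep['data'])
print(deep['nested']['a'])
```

Key concept: comparing shallow vs deep copy.
Step by step:
`original = {'data': [2, 6, 6], 'nested': {'a': [5, 4]}}` → original = {'data': [2, 6, 6], 'nested': {'a': [5, 4]}}
`shallow = original.copy()` → shallow = {'data': [2, 6, 6], 'nested': {'a': [5, 4]}}
`deep = copy.deepcopy(original)` → deep = {'data': [2, 6, 6], 'nested': {'a': [5, 4]}}
`original['data'].append(593)` → original = {'data': [2, 6, 6, 593], 'nested': {'a': [5, 4]}}; shallow = {'data': [2, 6, 6, 593], 'nested': {'a': [5, 4]}}
`original['nested']['a'].append(855)` → original = {'data': [2, 6, 6, 593], 'nested': {'a': [5, 4, 855]}}; shallow = {'data': [2, 6, 6, 593], 'nested': {'a': [5, 4, 855]}}
`print(shallow['data'])` → prints [2, 6, 6, 593]
`print(shallow['nested']['a'])` → prints [5, 4, 855]
`print(deep['data'])` → prints [2, 6, 6]
`print(deep['nested']['a'])` → prints [5, 4]

Answer:
[2, 6, 6, 593]
[5, 4, 855]
[2, 6, 6]
[5, 4]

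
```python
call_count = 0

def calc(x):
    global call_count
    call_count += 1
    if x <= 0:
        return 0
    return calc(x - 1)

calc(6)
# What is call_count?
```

Linear recursion stepping by 1: 7 calls from x=6 down to ≤0.

Answer: 7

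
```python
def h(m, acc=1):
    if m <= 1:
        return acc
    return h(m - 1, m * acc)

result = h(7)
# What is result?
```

Accumulator trace (n, acc): (7, 1) -> (6, 7) -> (5, 42) -> (4, 210) -> (3, 840) -> (2, 2520) -> (1, 5040) -> return 5040

Answer: 5040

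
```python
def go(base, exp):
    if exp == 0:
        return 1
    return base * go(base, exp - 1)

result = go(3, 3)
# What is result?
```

go(3, 3) = 3 * 3 * 3 = 27

Answer: 27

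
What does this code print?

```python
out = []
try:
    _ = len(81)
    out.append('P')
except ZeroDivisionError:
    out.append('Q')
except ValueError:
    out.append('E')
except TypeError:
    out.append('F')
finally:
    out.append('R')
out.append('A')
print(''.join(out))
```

Execution trace: 'F' (except TypeError) → 'R' (finally) → 'A' (after the try/except). Output: FRA

Answer: FRA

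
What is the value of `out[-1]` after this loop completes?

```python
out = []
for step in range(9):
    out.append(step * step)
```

Last element of squares 0 to 8
`out` takes the values: [] → [0] → [0, 1] → [0, 1, 4] → [0, 1, 4, 9] → [0, 1, 4, 9, 16] → [0, 1, 4, 9, 16, 25] → [0, 1, 4, 9, 16, 25, 36] → [0, 1, 4, 9, 16, 25, 36, 49] → [0, 1, 4, 9, 16, 25, 36, 49, 64]
So `out[-1]` = 64

Answer: 64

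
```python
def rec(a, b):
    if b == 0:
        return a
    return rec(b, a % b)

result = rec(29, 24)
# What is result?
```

rec(29, 24) -> rec(24, 5) -> rec(5, 4) -> rec(4, 1) -> rec(1, 0) -> 1

Answer: 1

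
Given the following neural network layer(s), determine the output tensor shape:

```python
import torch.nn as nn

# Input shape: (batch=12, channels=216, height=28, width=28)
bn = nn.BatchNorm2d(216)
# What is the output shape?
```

Input: (12, 216, 28, 28) -> Output: (12, 216, 28, 28)

Answer: (12, 216, 28, 28)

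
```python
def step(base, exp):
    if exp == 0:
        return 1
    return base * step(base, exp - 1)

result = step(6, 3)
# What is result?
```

step(6, 3) = 6 * 6 * 6 = 216

Answer: 216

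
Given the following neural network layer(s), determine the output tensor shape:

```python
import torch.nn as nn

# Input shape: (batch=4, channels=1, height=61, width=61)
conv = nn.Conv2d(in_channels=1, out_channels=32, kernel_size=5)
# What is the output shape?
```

Input: (4, 1, 61, 61) -> Output: (4, 32, 57, 57)

Answer: (4, 32, 57, 57)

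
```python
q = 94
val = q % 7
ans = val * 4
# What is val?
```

Trace:
`q = 94` → q = 94
`val = q % 7` → val = 3
`ans = val * 4` → ans = 12
So val = 3

Answer: 3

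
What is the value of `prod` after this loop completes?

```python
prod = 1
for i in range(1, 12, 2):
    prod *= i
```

Product of 1, 3, 5, ... up to 11
`prod` takes the values: 1 → 3 → 15 → 105 → 945 → 10395

Answer: 10395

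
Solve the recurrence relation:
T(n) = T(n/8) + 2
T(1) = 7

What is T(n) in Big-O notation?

Each step divides n by 8 and adds 2. After log_8(n) steps we reach T(1)=7. So T(n) = 2·log_8(n) + 7 = O(log n).

Answer: O(log n)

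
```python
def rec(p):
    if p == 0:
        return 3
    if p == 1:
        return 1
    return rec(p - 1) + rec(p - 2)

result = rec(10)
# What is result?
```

Build up from base cases: rec(0)=3, rec(1)=1, rec(2)=4, rec(3)=5, rec(4)=9, rec(5)=14, rec(6)=23, ..., rec(10)=157

Answer: 157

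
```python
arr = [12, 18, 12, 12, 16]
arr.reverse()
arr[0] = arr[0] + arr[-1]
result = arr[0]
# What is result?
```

Trace:
`arr = [12, 18, 12, 12, 16]` → arr = [12, 18, 12, 12, 16]
`arr.reverse()` → arr = [16, 12, 12, 18, 12]
`arr[0] = arr[0] + arr[-1]` → arr = [28, 12, 12, 18, 12]
`result = arr[0]` → result = 28
So result = 28

Answer: 28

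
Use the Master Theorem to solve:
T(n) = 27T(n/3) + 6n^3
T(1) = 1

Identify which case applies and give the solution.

a=27, b=3, f(n)=6n^3. log_3(27) = 3. Since c=3 = 3, Case 2 applies: T(n) = Θ(n^log_b(a) · log n) = O(n^3 log n).

Answer: O(n^3 log n) - Case 2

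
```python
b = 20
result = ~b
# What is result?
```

Trace:
`b = 20` → b = 20
`result = ~b` → result = -21
So result = -21

Answer: -21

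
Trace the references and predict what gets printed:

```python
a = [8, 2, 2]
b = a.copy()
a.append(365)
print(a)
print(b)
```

Key concept: list.copy() creates independent copy.
Step by step:
`a = [8, 2, 2]` → a = [8, 2, 2]
`b = a.copy()` → b = [8, 2, 2]
`a.append(365)` → a = [8, 2, 2, 365]
`print(a)` → prints [8, 2, 2, 365]
`print(b)` → prints [8, 2, 2]

Answer:
[8, 2, 2, 365]
[8, 2, 2]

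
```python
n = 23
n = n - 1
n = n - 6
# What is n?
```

Trace:
`n = 23` → n = 23
`n = n - 1` → n = 22
`n = n - 6` → n = 16
So n = 16

Answer: 16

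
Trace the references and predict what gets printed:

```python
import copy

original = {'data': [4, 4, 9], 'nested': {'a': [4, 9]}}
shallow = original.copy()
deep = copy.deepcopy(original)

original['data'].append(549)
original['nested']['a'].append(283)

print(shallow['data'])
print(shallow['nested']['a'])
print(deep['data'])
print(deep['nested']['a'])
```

Key concept: comparing shallow vs deep copy.
Step by step:
`original = {'data': [4, 4, 9], 'nested': {'a': [4, 9]}}` → original = {'data': [4, 4, 9], 'nested': {'a': [4, 9]}}
`shallow = original.copy()` → shallow = {'data': [4, 4, 9], 'nested': {'a': [4, 9]}}
`deep = copy.deepcopy(original)` → deep = {'data': [4, 4, 9], 'nested': {'a': [4, 9]}}
`original['data'].append(549)` → original = {'data': [4, 4, 9, 549], 'nested': {'a': [4, 9]}}; shallow = {'data': [4, 4, 9, 549], 'nested': {'a': [4, 9]}}
`original['nested']['a'].append(283)` → original = {'data': [4, 4, 9, 549], 'nested': {'a': [4, 9, 283]}}; shallow = {'data': [4, 4, 9, 549], 'nested': {'a': [4, 9, 283]}}
`print(shallow['data'])` → prints [4, 4, 9, 549]
`print(shallow['nested']['a'])` → prints [4, 9, 283]
`print(deep['data'])` → prints [4, 4, 9]
`print(deep['nested']['a'])` → prints [4, 9]

Answer:
[4, 4, 9, 549]
[4, 9, 283]
[4, 4, 9]
[4, 9]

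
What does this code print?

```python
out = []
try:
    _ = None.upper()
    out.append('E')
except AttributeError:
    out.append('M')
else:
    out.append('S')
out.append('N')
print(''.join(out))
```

Execution trace: 'M' (except AttributeError) → 'N' (after the try/except). Output: MN

Answer: MN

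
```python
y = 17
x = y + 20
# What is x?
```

Trace:
`y = 17` → y = 17
`x = y + 20` → x = 37
So x = 37

Answer: 37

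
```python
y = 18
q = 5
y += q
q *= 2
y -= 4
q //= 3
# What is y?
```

Trace:
`y = 18` → y = 18
`q = 5` → q = 5
`y += q` → y = 23
`q *= 2` → q = 10
`y -= 4` → y = 19
`q //= 3` → q = 3
So y = 19

Answer: 19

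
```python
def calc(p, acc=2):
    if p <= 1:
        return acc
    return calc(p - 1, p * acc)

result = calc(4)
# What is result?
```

Accumulator trace (n, acc): (4, 2) -> (3, 8) -> (2, 24) -> (1, 48) -> return 48

Answer: 48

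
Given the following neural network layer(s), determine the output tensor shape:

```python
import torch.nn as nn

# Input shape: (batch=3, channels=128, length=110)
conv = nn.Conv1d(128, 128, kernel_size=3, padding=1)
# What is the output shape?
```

Input: (3, 128, 110) -> Output: (3, 128, 110)

Answer: (3, 128, 110)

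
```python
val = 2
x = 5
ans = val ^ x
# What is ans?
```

Trace:
`val = 2` → val = 2
`x = 5` → x = 5
`ans = val ^ x` → ans = 7
So ans = 7

Answer: 7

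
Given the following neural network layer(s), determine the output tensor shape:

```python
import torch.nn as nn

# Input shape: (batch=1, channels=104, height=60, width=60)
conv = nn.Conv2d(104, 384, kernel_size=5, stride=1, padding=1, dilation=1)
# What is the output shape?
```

Input: (1, 104, 60, 60) -> Output: (1, 384, 58, 58)

Answer: (1, 384, 58, 58)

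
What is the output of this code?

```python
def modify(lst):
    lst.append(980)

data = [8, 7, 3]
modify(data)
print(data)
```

Key concept: function modifies passed list.
Step by step:
`data = [8, 7, 3]` → data = [8, 7, 3]
`modify(data)` → data = [8, 7, 3, 980]
`print(data)` → prints [8, 7, 3, 980]

Answer: [8, 7, 3, 980]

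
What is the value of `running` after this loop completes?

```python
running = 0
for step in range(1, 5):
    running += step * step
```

Sum of squares 1² to 4² = 30
`running` takes the values: 0 → 1 → 5 → 14 → 30

Answer: 30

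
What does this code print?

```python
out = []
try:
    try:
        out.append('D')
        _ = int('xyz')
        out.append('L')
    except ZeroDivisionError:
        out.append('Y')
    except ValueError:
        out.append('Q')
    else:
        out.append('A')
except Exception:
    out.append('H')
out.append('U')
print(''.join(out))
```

Execution trace: 'D' (inner try body) → 'Q' (inner except ValueError) → 'U' (after the try/except). Output: DQU

Answer: DQU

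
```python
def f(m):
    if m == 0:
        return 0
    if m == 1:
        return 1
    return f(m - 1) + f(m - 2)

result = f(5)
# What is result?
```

Build up from base cases: f(0)=0, f(1)=1, f(2)=1, f(3)=2, f(4)=3, f(5)=5

Answer: 5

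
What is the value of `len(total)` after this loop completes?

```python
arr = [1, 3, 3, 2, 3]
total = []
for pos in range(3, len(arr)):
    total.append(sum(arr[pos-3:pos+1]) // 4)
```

Number of 4-element averages
`total` takes the values: [] → [2] → [2, 2]
So `len(total)` = 2

Answer: 2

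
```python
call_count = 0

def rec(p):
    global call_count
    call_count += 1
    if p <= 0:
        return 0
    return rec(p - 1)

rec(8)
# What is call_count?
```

Linear recursion stepping by 1: 9 calls from p=8 down to ≤0.

Answer: 9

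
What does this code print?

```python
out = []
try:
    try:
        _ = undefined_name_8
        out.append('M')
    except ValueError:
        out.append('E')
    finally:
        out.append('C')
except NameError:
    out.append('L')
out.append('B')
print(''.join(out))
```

Execution trace: 'C' (inner finally) → 'L' (outer except NameError) → 'B' (after the try/except). Output: CLB

Answer: CLB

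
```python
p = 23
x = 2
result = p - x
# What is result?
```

Trace:
`p = 23` → p = 23
`x = 2` → x = 2
`result = p - x` → result = 21
So result = 21

Answer: 21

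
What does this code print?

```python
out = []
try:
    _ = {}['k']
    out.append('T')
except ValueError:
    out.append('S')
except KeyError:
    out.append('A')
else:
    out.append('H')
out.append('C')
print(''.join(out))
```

Execution trace: 'A' (except KeyError) → 'C' (after the try/except). Output: AC

Answer: AC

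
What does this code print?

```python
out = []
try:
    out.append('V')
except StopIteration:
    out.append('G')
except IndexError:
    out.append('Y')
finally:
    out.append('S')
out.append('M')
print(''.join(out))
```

Execution trace: 'V' (try body, no exception) → 'S' (finally) → 'M' (after the try/except). Output: VSM

Answer: VSM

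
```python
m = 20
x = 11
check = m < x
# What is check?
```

Trace:
`m = 20` → m = 20
`x = 11` → x = 11
`check = m < x` → check = False
So check = False

Answer: False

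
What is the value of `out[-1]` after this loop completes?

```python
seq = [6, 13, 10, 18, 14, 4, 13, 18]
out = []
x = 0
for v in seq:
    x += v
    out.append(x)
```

Cumulative sum ends at 96
`out` takes the values: [] → [6] → [6, 19] → [6, 19, 29] → [6, 19, 29, 47] → [6, 19, 29, 47, 61] → [6, 19, 29, 47, 61, 65] → [6, 19, 29, 47, 61, 65, 78] → [6, 19, 29, 47, 61, 65, 78, 96]
So `out[-1]` = 96

Answer: 96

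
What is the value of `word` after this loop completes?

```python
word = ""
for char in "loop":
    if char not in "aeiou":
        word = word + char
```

Remove vowels from 'loop'
`word` takes the values: "" → "l" → "lp"

Answer: "lp"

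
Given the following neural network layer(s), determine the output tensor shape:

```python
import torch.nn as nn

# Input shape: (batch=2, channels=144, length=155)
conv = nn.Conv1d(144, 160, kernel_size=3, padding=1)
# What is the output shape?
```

Input: (2, 144, 155) -> Output: (2, 160, 155)

Answer: (2, 160, 155)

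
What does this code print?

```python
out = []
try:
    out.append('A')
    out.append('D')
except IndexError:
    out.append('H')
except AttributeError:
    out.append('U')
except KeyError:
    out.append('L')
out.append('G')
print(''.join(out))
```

Execution trace: 'A' (try body) → 'D' (try body, no exception) → 'G' (after the try/except). Output: ADG

Answer: ADG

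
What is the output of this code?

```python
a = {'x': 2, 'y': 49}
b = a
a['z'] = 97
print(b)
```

Key concept: dict aliasing.
Step by step:
`a = {'x': 2, 'y': 49}` → a = {'x': 2, 'y': 49}
`b = a` → b = {'x': 2, 'y': 49} (same object as a)
`a['z'] = 97` → a = {'x': 2, 'y': 49, 'z': 97} (same object as b); b = {'x': 2, 'y': 49, 'z': 97} (same object as a)
`print(b)` → prints {'x': 2, 'y': 49, 'z': 97}

Answer: {'x': 2, 'y': 49, 'z': 97}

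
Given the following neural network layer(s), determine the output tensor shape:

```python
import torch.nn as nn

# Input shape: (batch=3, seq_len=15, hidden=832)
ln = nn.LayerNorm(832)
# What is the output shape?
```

Input: (3, 15, 832) -> Output: (3, 15, 832)

Answer: (3, 15, 832)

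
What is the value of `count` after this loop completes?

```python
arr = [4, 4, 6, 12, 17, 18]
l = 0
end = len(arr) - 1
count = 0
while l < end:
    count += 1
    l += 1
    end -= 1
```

Iterations until pointers meet (list length 6)
`count` takes the values: 0 → 1 → 2 → 3

Answer: 3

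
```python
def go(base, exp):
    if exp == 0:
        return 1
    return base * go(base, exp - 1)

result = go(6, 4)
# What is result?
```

go(6, 4) = 6 * 6 * 6 * 6 = 1296

Answer: 1296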